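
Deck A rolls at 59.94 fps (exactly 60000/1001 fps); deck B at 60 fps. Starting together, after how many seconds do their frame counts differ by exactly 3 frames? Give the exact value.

The gap grows by |60 − 60000/1001| = 60/1001 frames per second.
Time for a 3-frame gap: 3 ÷ (60/1001) = 50.05 s.

50.05 seconds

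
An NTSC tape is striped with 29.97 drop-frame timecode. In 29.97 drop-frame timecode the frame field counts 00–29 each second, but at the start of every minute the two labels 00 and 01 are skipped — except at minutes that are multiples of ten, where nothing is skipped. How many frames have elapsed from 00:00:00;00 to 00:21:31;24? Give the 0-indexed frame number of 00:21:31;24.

38716

As if non-drop at 30 labels/s: (0 × 3600 + 21 × 60 + 31) × 30 + 24 = 38754.
Minute boundaries passed: 21; those not divisible by 10: 21 − 2 = 19; dropped labels = 2 × 19 = 38.
Actual frame index = 38754 − 38 = 38716.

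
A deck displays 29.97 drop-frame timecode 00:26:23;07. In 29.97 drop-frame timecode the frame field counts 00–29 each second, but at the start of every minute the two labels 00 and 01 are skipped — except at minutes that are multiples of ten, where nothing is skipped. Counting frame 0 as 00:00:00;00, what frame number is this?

Complete 10-minute blocks: 2, each 17982 frames → 35964.
Remaining 6 whole minutes in the current block: 1800 + 5 × 1798 = 10790 frames.
Within the current minute: 23 × 30 + 7 − 2 = 695 (labels ;00/;01 skipped at this minute). Total = 35964 + 10790 + 695 = 47449.

47449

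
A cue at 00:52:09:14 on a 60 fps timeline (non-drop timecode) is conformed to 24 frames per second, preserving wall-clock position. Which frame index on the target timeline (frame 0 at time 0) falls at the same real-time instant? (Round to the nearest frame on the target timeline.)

Source frame index: (0×3600 + 52×60 + 9) × 60 + 14 = 187754.
Real time: 187754 / (60) = 93877/30 s.
Target frame: (93877/30) × (24) = 375508/5 ≈ 75101.600 → 75102.

frame 75102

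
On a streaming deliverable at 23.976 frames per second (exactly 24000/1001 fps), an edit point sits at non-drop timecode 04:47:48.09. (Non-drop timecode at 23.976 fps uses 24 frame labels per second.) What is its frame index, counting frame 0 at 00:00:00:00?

Total seconds to the label: (4 × 3600 + 47 × 60 + 48) = 17268.
Frame index = 17268 × 24 + 9 = 414441.

frame 414441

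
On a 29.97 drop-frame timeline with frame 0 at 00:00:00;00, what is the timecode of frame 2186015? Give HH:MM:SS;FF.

20:15:40;03

Each 10-minute DF block holds 10 × 60 × 30 − 9 × 2 = 17982 frames. 2186015 ÷ 17982 → 121 full blocks, remainder 10193.
Within the partial block the first minute is 1800 frames and each further minute 1798, so 5 further minute boundaries passed. Total skipped labels = 18 × 121 + 2 × 5 = 2188.
Non-drop label index = 2186015 + 2188 = 2188203; at 30 labels/s that is 20:15:40:03, i.e. DF 20:15:40;03.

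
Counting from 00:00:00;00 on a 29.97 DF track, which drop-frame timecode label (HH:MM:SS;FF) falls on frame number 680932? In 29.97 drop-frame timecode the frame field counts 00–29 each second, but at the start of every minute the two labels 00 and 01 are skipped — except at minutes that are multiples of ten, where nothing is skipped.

06:18:40;14

Ten DF minutes hold 17982 frames, so frame 680932 lies in block 37 (frames 665334–683315) with 15598 frames into that block.
The block's first minute is 1800 frames and the rest 1798 each; 15598 frames reaches minute 8, so 37 × 18 + 8 × 2 = 682 labels have been skipped so far.
Adding those back, label number 680932 + 682 = 681614 at 30 labels/s is 22720 s + 14 f = 6 h 18 min 40 s frame 14, i.e. 06:18:40;14.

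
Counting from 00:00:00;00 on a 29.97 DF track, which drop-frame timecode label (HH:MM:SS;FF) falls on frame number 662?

00:00:22;02

Each 10-minute DF block holds 10 × 60 × 30 − 9 × 2 = 17982 frames. 662 ÷ 17982 → 0 full blocks, remainder 662.
Within the partial block the first minute is 1800 frames and each further minute 1798, so 0 further minute boundaries passed. Total skipped labels = 18 × 0 + 2 × 0 = 0.
Non-drop label index = 662 + 0 = 662; at 30 labels/s that is 00:00:22:02, i.e. DF 00:00:22;02.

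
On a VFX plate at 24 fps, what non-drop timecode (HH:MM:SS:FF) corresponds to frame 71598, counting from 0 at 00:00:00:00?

00:49:43:06

71598 ÷ 24 = 2983 full seconds, remainder 6 frames.
2983 s = 0 h 49 min 43 s.
Timecode: 00:49:43:06.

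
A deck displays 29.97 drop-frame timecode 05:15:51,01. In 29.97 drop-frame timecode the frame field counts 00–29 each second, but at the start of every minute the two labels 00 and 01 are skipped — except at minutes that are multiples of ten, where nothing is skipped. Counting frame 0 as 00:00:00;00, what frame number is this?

567963

As if non-drop at 30 labels/s: (5 × 3600 + 15 × 60 + 51) × 30 + 1 = 568531.
Minute boundaries passed: 315; those not divisible by 10: 315 − 31 = 284; dropped labels = 2 × 284 = 568.
Actual frame index = 568531 − 568 = 567963.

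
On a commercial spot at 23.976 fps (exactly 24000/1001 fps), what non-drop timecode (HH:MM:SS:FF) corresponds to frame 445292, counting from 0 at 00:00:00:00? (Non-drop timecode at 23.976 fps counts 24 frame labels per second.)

445292 ÷ 24 = 18553 full seconds, remainder 20 frames.
18553 s = 5 h 9 min 13 s.
Timecode: 05:09:13:20.

05:09:13:20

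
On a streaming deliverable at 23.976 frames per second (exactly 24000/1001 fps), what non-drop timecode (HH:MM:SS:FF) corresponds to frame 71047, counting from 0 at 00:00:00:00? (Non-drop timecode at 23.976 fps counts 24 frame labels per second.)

00:49:20:07

71047 ÷ 24 = 2960 full seconds, remainder 7 frames.
2960 s = 0 h 49 min 20 s.
Timecode: 00:49:20:07.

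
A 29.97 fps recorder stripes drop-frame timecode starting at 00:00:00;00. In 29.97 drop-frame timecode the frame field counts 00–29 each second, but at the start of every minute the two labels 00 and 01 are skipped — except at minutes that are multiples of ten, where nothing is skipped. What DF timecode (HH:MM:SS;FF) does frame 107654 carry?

00:59:52;02

Ten DF minutes hold 17982 frames, so frame 107654 lies in block 5 (frames 89910–107891) with 17744 frames into that block.
The block's first minute is 1800 frames and the rest 1798 each; 17744 frames reaches minute 9, so 5 × 18 + 9 × 2 = 108 labels have been skipped so far.
Adding those back, label number 107654 + 108 = 107762 at 30 labels/s is 3592 s + 2 f = 0 h 59 min 52 s frame 2, i.e. 00:59:52;02.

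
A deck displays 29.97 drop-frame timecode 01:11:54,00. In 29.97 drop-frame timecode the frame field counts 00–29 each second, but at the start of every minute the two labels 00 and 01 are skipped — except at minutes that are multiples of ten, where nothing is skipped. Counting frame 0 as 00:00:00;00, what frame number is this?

As if non-drop at 30 labels/s: (1 × 3600 + 11 × 60 + 54) × 30 + 0 = 129420.
Minute boundaries passed: 71; those not divisible by 10: 71 − 7 = 64; dropped labels = 2 × 64 = 128.
Actual frame index = 129420 − 128 = 129292.

129292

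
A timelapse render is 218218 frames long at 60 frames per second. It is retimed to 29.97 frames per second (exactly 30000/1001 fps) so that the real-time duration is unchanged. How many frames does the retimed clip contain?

Target frames = source frames × (target rate / source rate) = 218218 × (30000/1001)/(60) = 218218 × 500/1001 = 109000.

109000 frames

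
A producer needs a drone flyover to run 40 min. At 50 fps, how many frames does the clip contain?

120000 frames

40 min = 2400 s.
Frames = 2400 × 50 = 120000.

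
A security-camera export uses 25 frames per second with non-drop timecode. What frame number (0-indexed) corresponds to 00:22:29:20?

Total seconds to the label: (0 × 3600 + 22 × 60 + 29) = 1349.
Frame index = 1349 × 25 + 20 = 33745.

frame 33745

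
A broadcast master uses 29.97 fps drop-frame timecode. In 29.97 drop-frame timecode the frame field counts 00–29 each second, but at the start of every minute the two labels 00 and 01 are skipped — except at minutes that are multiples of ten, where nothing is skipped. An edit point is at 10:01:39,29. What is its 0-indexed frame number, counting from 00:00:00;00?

1081917

Complete 10-minute blocks: 60, each 17982 frames → 1078920.
Remaining 1 whole minute in the current block: 1800 + 0 × 1798 = 1800 frames.
Within the current minute: 39 × 30 + 29 − 2 = 1197 (labels ;00/;01 skipped at this minute). Total = 1078920 + 1800 + 1197 = 1081917.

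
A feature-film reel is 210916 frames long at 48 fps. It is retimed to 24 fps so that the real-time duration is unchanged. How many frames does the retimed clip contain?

105458 frames

Target frames = source frames × (target rate / source rate) = 210916 × (24)/(48) = 210916 × 1/2 = 105458.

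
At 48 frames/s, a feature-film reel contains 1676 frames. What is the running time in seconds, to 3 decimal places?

34.917 seconds

Running time = 1676 × 1/48 = 419/12 s ≈ 34.917 s.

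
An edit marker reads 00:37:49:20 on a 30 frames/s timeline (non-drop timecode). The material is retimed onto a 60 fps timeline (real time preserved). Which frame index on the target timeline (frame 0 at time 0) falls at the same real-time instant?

frame 136180

Source frame index: (0×3600 + 37×60 + 49) × 30 + 20 = 68090.
Real time: 68090 / (30) = 6809/3 s.
Target frame: (6809/3) × (60) = 136180.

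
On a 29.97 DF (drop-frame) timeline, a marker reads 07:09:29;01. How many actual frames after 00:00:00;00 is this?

772297

As if non-drop at 30 labels/s: (7 × 3600 + 9 × 60 + 29) × 30 + 1 = 773071.
Minute boundaries passed: 429; those not divisible by 10: 429 − 42 = 387; dropped labels = 2 × 387 = 774.
Actual frame index = 773071 − 774 = 772297.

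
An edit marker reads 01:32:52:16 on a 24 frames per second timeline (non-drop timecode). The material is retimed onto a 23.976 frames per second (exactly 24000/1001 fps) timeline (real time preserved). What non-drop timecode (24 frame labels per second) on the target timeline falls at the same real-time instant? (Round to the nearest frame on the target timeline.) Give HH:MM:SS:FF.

01:32:47:02

Source frame index: (1×3600 + 32×60 + 52) × 24 + 16 = 133744.
Real time: 133744 / (24) = 16718/3 s.
Target frame: (16718/3) × (24000/1001) = 10288000/77 ≈ 133610.390 → 133610.
At 24 labels/s: frame 133610 → 01:32:47:02.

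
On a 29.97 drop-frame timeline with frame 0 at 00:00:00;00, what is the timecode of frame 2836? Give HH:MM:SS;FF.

00:01:34;18

Each 10-minute DF block holds 10 × 60 × 30 − 9 × 2 = 17982 frames. 2836 ÷ 17982 → 0 full blocks, remainder 2836.
Within the partial block the first minute is 1800 frames and each further minute 1798, so 1 further minute boundary passed. Total skipped labels = 18 × 0 + 2 × 1 = 2.
Non-drop label index = 2836 + 2 = 2838; at 30 labels/s that is 00:01:34:18, i.e. DF 00:01:34;18.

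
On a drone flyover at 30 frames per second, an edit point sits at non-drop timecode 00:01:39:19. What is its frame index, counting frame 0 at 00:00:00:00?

Total seconds to the label: (0 × 3600 + 1 × 60 + 39) = 99.
Frame index = 99 × 30 + 19 = 2989.

frame 2989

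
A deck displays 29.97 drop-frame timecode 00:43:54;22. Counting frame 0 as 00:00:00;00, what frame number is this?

78964

Complete 10-minute blocks: 4, each 17982 frames → 71928.
Remaining 3 whole minutes in the current block: 1800 + 2 × 1798 = 5396 frames.
Within the current minute: 54 × 30 + 22 − 2 = 1640 (labels ;00/;01 skipped at this minute). Total = 71928 + 5396 + 1640 = 78964.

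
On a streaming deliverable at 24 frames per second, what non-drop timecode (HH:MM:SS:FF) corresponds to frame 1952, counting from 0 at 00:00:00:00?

1952 ÷ 24 = 81 full seconds, remainder 8 frames.
81 s = 0 h 1 min 21 s.
Timecode: 00:01:21:08.

00:01:21:08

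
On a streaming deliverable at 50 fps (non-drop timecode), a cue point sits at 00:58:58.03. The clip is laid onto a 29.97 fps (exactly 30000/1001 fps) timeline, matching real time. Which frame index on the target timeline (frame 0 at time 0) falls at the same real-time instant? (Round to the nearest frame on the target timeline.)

Source frame index: (0×3600 + 58×60 + 58) × 50 + 3 = 176903.
Real time: 176903 / (50) = 176903/50 s.
Target frame: (176903/50) × (30000/1001) = 106141800/1001 ≈ 106035.764 → 106036.

frame 106036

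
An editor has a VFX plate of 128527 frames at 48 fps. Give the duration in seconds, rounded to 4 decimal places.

2677.6458 seconds

Running time = 128527 × 1/48 = 128527/48 s ≈ 2677.6458 s.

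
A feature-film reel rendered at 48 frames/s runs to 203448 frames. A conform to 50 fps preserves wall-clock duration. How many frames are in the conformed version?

211925 frames

Target frames = source frames × (target rate / source rate) = 203448 × (50)/(48) = 203448 × 25/24 = 211925.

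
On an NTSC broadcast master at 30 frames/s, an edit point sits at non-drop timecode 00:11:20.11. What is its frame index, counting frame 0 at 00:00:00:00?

Total seconds to the label: (0 × 3600 + 11 × 60 + 20) = 680.
Frame index = 680 × 30 + 11 = 20411.

20411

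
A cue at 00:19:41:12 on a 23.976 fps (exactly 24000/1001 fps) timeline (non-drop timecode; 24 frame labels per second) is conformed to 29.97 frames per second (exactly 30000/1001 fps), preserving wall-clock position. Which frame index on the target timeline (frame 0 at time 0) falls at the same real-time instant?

Source frame index: (0×3600 + 19×60 + 41) × 24 + 12 = 28356.
Real time: 28356 / (24000/1001) = 2365363/2000 s.
Target frame: (2365363/2000) × (30000/1001) = 35445.

frame 35445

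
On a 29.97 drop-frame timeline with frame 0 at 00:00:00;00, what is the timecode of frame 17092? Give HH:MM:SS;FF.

00:09:30;10

Each 10-minute DF block holds 10 × 60 × 30 − 9 × 2 = 17982 frames. 17092 ÷ 17982 → 0 full blocks, remainder 17092.
Within the partial block the first minute is 1800 frames and each further minute 1798, so 9 further minute boundaries passed. Total skipped labels = 18 × 0 + 2 × 9 = 18.
Non-drop label index = 17092 + 18 = 17110; at 30 labels/s that is 00:09:30:10, i.e. DF 00:09:30;10.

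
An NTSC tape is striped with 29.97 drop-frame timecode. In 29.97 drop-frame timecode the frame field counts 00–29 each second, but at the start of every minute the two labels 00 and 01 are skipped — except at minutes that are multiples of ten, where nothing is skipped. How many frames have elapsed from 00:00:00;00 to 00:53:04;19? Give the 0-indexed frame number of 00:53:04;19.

95443

As if non-drop at 30 labels/s: (0 × 3600 + 53 × 60 + 4) × 30 + 19 = 95539.
Minute boundaries passed: 53; those not divisible by 10: 53 − 5 = 48; dropped labels = 2 × 48 = 96.
Actual frame index = 95539 − 96 = 95443.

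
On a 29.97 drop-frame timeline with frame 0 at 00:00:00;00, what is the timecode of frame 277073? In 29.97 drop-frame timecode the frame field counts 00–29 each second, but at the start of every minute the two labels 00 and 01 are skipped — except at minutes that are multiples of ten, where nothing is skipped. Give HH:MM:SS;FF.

Ten DF minutes hold 17982 frames, so frame 277073 lies in block 15 (frames 269730–287711) with 7343 frames into that block.
The block's first minute is 1800 frames and the rest 1798 each; 7343 frames reaches minute 4, so 15 × 18 + 4 × 2 = 278 labels have been skipped so far.
Adding those back, label number 277073 + 278 = 277351 at 30 labels/s is 9245 s + 1 f = 2 h 34 min 5 s frame 1, i.e. 02:34:05;01.

02:34:05;01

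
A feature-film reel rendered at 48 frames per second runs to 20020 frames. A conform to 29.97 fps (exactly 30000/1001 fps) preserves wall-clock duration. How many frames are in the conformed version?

Target frames = source frames × (target rate / source rate) = 20020 × (30000/1001)/(48) = 20020 × 625/1001 = 12500.

12500 frames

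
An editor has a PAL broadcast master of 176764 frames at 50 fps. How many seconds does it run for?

3535.28 seconds

Running time = 176764 / (50) = 3535.28 s.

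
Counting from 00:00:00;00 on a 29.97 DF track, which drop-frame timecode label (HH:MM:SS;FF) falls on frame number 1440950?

Each 10-minute DF block holds 10 × 60 × 30 − 9 × 2 = 17982 frames. 1440950 ÷ 17982 → 80 full blocks, remainder 2390.
Within the partial block the first minute is 1800 frames and each further minute 1798, so 1 further minute boundary passed. Total skipped labels = 18 × 80 + 2 × 1 = 1442.
Non-drop label index = 1440950 + 1442 = 1442392; at 30 labels/s that is 13:21:19:22, i.e. DF 13:21:19;22.

13:21:19;22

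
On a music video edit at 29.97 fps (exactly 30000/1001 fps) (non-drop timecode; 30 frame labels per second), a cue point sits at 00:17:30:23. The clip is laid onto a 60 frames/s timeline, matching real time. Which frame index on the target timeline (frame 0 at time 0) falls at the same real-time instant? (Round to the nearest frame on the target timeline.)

frame 63109

Source frame index: (0×3600 + 17×60 + 30) × 30 + 23 = 31523.
Real time: 31523 / (30000/1001) = 31554523/30000 s.
Target frame: (31554523/30000) × (60) = 31554523/500 ≈ 63109.046 → 63109.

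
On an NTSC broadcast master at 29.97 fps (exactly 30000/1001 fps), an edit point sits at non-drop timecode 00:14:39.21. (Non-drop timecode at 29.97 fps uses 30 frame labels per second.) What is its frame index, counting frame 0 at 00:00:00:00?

frame 26391

Total seconds to the label: (0 × 3600 + 14 × 60 + 39) = 879.
Frame index = 879 × 30 + 21 = 26391.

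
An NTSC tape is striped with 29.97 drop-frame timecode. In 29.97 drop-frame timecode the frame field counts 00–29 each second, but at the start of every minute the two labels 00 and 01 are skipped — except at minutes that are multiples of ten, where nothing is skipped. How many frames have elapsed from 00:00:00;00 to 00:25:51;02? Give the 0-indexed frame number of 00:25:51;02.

As if non-drop at 30 labels/s: (0 × 3600 + 25 × 60 + 51) × 30 + 2 = 46532.
Minute boundaries passed: 25; those not divisible by 10: 25 − 2 = 23; dropped labels = 2 × 23 = 46.
Actual frame index = 46532 − 46 = 46486.

46486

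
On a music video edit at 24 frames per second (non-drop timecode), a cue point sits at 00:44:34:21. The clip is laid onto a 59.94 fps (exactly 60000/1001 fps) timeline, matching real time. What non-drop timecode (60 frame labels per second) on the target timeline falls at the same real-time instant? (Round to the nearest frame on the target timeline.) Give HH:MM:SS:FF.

Source frame index: (0×3600 + 44×60 + 34) × 24 + 21 = 64197.
Real time: 64197 / (24) = 21399/8 s.
Target frame: (21399/8) × (60000/1001) = 22927500/143 ≈ 160332.168 → 160332.
At 60 labels/s: frame 160332 → 00:44:32:12.

00:44:32:12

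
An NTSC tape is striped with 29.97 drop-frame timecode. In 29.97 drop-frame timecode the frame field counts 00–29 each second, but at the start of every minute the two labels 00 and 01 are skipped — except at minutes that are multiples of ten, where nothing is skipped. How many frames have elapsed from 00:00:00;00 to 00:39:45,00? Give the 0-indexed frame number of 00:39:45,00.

71478

As if non-drop at 30 labels/s: (0 × 3600 + 39 × 60 + 45) × 30 + 0 = 71550.
Minute boundaries passed: 39; those not divisible by 10: 39 − 3 = 36; dropped labels = 2 × 36 = 72.
Actual frame index = 71550 − 72 = 71478.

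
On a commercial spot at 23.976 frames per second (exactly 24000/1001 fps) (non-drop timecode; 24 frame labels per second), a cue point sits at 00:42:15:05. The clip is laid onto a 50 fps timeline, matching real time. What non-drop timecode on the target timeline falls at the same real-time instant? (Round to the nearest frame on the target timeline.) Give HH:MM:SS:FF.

Source frame index: (0×3600 + 42×60 + 15) × 24 + 5 = 60845.
Real time: 60845 / (24000/1001) = 12181169/4800 s.
Target frame: (12181169/4800) × (50) = 12181169/96 ≈ 126887.177 → 126887.
At 50 labels/s: frame 126887 → 00:42:17:37.

00:42:17:37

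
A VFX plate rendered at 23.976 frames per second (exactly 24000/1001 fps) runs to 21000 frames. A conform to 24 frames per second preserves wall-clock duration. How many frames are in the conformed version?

Target frames = source frames × (target rate / source rate) = 21000 × (24)/(24000/1001) = 21000 × 1001/1000 = 21021.

21021 frames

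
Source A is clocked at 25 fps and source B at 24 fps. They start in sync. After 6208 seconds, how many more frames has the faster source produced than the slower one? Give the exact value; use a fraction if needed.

A emits 25 × 6208 = 155200 frames; B emits 24 × 6208 = 148992.
Difference = 6208 frames; B is behind A.

6208 frames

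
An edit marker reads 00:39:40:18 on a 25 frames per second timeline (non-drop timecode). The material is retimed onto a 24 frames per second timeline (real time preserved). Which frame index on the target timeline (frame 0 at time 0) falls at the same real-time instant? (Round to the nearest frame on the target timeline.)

frame 57137

Source frame index: (0×3600 + 39×60 + 40) × 25 + 18 = 59518.
Real time: 59518 / (25) = 59518/25 s.
Target frame: (59518/25) × (24) = 1428432/25 ≈ 57137.280 → 57137.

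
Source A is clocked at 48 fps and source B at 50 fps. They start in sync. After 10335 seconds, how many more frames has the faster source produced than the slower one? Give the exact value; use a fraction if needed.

A emits 48 × 10335 = 496080 frames; B emits 50 × 10335 = 516750.
Difference = 20670 frames; B is ahead of A.

20670 frames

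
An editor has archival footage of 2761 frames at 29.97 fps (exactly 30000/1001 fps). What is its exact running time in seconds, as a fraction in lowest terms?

Running time = 2761 ÷ (30000/1001) = 2761 × 1001/30000 = 2763761/30000 s.

2763761/30000 seconds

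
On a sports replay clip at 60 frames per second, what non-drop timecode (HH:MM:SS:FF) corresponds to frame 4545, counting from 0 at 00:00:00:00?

00:01:15:45

4545 ÷ 60 = 75 full seconds, remainder 45 frames.
75 s = 0 h 1 min 15 s.
Timecode: 00:01:15:45.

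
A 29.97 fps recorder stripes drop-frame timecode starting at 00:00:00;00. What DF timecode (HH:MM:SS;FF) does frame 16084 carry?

00:08:56;20

Ten DF minutes hold 17982 frames, so frame 16084 lies in block 0 (frames 0–17981) with 16084 frames into that block.
The block's first minute is 1800 frames and the rest 1798 each; 16084 frames reaches minute 8, so 0 × 18 + 8 × 2 = 16 labels have been skipped so far.
Adding those back, label number 16084 + 16 = 16100 at 30 labels/s is 536 s + 20 f = 0 h 8 min 56 s frame 20, i.e. 00:08:56;20.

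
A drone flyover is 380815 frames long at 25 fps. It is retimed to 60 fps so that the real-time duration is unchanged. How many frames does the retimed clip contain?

Target frames = source frames × (target rate / source rate) = 380815 × (60)/(25) = 380815 × 12/5 = 913956.

913956 frames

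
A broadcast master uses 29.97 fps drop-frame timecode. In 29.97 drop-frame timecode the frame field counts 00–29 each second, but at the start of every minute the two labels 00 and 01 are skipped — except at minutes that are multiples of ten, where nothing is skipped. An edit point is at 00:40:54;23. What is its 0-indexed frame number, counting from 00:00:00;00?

73571

As if non-drop at 30 labels/s: (0 × 3600 + 40 × 60 + 54) × 30 + 23 = 73643.
Minute boundaries passed: 40; those not divisible by 10: 40 − 4 = 36; dropped labels = 2 × 36 = 72.
Actual frame index = 73643 − 72 = 73571.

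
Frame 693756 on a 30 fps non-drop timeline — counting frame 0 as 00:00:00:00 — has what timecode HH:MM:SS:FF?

693756 ÷ 30 = 23125 full seconds, remainder 6 frames.
23125 s = 6 h 25 min 25 s.
Timecode: 06:25:25:06.

06:25:25:06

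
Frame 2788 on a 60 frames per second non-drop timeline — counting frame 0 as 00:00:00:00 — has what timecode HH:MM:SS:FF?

00:00:46:28

2788 ÷ 60 = 46 full seconds, remainder 28 frames.
46 s = 0 h 0 min 46 s.
Timecode: 00:00:46:28.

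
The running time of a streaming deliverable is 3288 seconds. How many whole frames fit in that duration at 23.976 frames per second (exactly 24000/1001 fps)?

78833 frames

Frames = 3288 × 24000/1001 = 78912000/1001 ≈ 78833.1668.
Complete frames: 78833.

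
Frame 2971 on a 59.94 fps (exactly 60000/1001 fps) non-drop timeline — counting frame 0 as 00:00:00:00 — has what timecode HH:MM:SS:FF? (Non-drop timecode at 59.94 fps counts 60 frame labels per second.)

00:00:49:31

2971 ÷ 60 = 49 full seconds, remainder 31 frames.
49 s = 0 h 0 min 49 s.
Timecode: 00:00:49:31.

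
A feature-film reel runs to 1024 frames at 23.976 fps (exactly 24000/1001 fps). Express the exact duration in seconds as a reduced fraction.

16016/375 seconds

Running time = 1024 ÷ (24000/1001) = 1024 × 1001/24000 = 16016/375 s.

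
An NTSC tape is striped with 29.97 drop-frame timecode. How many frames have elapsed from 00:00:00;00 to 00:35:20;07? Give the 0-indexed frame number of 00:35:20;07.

Complete 10-minute blocks: 3, each 17982 frames → 53946.
Remaining 5 whole minutes in the current block: 1800 + 4 × 1798 = 8992 frames.
Within the current minute: 20 × 30 + 7 − 2 = 605 (labels ;00/;01 skipped at this minute). Total = 53946 + 8992 + 605 = 63543.

63543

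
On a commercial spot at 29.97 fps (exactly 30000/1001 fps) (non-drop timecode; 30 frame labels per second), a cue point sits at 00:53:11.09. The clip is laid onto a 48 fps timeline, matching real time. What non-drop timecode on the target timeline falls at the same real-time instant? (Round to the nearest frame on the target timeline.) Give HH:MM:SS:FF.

00:53:14:24

Source frame index: (0×3600 + 53×60 + 11) × 30 + 9 = 95739.
Real time: 95739 / (30000/1001) = 31944913/10000 s.
Target frame: (31944913/10000) × (48) = 95834739/625 ≈ 153335.582 → 153336.
At 48 labels/s: frame 153336 → 00:53:14:24.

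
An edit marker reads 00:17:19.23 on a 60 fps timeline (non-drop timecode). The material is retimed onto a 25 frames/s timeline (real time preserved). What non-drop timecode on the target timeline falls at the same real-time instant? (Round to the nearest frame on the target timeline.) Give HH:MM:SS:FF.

00:17:19:10

Source frame index: (0×3600 + 17×60 + 19) × 60 + 23 = 62363.
Real time: 62363 / (60) = 62363/60 s.
Target frame: (62363/60) × (25) = 311815/12 ≈ 25984.583 → 25985.
At 25 labels/s: frame 25985 → 00:17:19:10.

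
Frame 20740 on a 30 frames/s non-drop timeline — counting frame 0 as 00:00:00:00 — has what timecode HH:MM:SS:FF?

00:11:31:10

20740 ÷ 30 = 691 full seconds, remainder 10 frames.
691 s = 0 h 11 min 31 s.
Timecode: 00:11:31:10.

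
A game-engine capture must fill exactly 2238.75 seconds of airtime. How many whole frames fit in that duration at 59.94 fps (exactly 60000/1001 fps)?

134190 frames

Frames = 2238.75 × 60000/1001 = 134325000/1001 ≈ 134190.8092.
Complete frames: 134190.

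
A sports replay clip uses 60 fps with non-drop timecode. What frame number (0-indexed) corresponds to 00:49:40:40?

Total seconds to the label: (0 × 3600 + 49 × 60 + 40) = 2980.
Frame index = 2980 × 60 + 40 = 178840.

178840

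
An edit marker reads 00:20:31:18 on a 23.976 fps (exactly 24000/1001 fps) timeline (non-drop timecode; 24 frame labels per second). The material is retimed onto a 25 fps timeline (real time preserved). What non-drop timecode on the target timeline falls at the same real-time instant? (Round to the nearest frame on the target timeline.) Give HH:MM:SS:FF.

Source frame index: (0×3600 + 20×60 + 31) × 24 + 18 = 29562.
Real time: 29562 / (24000/1001) = 4931927/4000 s.
Target frame: (4931927/4000) × (25) = 4931927/160 ≈ 30824.544 → 30825.
At 25 labels/s: frame 30825 → 00:20:33:00.

00:20:33:00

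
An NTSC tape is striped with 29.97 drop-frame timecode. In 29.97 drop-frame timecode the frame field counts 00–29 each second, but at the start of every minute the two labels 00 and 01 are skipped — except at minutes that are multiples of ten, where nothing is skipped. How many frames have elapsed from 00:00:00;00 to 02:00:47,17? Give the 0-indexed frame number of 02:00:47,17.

Complete 10-minute blocks: 12, each 17982 frames → 215784.
Remaining 0 whole minutes in the current block: 0 frames.
Within the current minute: 47 × 30 + 17 = 1427. Total = 215784 + 0 + 1427 = 217211.

217211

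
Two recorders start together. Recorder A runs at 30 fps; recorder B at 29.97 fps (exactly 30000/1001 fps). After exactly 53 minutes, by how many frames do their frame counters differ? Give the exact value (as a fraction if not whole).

95400/1001 frames

53 min = 3180 s.
A emits 30 × 3180 = 95400 frames; B emits 30000/1001 × 3180 = 95400000/1001.
Difference = 95400/1001 frames (≈ 95.3047); B is behind A.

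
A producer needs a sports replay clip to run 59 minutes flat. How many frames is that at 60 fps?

212400 frames

59 min = 3540 s.
Frames = 3540 × 60 = 212400.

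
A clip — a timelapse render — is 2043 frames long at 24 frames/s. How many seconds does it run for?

85.125 seconds

Running time = 2043 / (24) = 85.125 s.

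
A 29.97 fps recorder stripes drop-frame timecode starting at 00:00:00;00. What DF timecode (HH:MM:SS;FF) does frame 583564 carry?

Ten DF minutes hold 17982 frames, so frame 583564 lies in block 32 (frames 575424–593405) with 8140 frames into that block.
The block's first minute is 1800 frames and the rest 1798 each; 8140 frames reaches minute 4, so 32 × 18 + 4 × 2 = 584 labels have been skipped so far.
Adding those back, label number 583564 + 584 = 584148 at 30 labels/s is 19471 s + 18 f = 5 h 24 min 31 s frame 18, i.e. 05:24:31;18.

05:24:31;18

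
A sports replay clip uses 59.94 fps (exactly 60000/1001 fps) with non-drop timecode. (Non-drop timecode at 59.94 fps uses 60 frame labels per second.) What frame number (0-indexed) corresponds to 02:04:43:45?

frame 449025

Total seconds to the label: (2 × 3600 + 4 × 60 + 43) = 7483.
Frame index = 7483 × 60 + 45 = 449025.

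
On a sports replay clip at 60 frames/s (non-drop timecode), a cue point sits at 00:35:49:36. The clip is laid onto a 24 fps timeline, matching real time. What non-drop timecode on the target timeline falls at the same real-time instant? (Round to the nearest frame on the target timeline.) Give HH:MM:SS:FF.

Source frame index: (0×3600 + 35×60 + 49) × 60 + 36 = 128976.
Real time: 128976 / (60) = 10748/5 s.
Target frame: (10748/5) × (24) = 257952/5 ≈ 51590.400 → 51590.
At 24 labels/s: frame 51590 → 00:35:49:14.

00:35:49:14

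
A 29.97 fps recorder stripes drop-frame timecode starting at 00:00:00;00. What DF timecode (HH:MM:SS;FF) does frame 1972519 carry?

18:16:56;13

Each 10-minute DF block holds 10 × 60 × 30 − 9 × 2 = 17982 frames. 1972519 ÷ 17982 → 109 full blocks, remainder 12481.
Within the partial block the first minute is 1800 frames and each further minute 1798, so 6 further minute boundaries passed. Total skipped labels = 18 × 109 + 2 × 6 = 1974.
Non-drop label index = 1972519 + 1974 = 1974493; at 30 labels/s that is 18:16:56:13, i.e. DF 18:16:56;13.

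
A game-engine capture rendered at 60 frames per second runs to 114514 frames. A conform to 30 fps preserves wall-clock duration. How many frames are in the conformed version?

Target frames = source frames × (target rate / source rate) = 114514 × (30)/(60) = 114514 × 1/2 = 57257.

57257 frames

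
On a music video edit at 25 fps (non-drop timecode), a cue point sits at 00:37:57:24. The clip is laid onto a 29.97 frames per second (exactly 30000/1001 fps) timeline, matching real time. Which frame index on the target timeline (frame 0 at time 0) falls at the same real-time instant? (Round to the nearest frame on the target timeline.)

frame 68271

Source frame index: (0×3600 + 37×60 + 57) × 25 + 24 = 56949.
Real time: 56949 / (25) = 56949/25 s.
Target frame: (56949/25) × (30000/1001) = 68338800/1001 ≈ 68270.529 → 68271.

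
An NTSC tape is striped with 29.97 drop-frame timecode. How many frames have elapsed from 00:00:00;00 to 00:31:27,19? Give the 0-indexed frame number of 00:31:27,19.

As if non-drop at 30 labels/s: (0 × 3600 + 31 × 60 + 27) × 30 + 19 = 56629.
Minute boundaries passed: 31; those not divisible by 10: 31 − 3 = 28; dropped labels = 2 × 28 = 56.
Actual frame index = 56629 − 56 = 56573.

56573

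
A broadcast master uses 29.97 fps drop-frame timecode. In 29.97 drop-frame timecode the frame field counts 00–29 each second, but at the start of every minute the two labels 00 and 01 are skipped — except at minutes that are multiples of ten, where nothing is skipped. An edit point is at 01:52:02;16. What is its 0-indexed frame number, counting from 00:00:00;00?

As if non-drop at 30 labels/s: (1 × 3600 + 52 × 60 + 2) × 30 + 16 = 201676.
Minute boundaries passed: 112; those not divisible by 10: 112 − 11 = 101; dropped labels = 2 × 101 = 202.
Actual frame index = 201676 − 202 = 201474.

201474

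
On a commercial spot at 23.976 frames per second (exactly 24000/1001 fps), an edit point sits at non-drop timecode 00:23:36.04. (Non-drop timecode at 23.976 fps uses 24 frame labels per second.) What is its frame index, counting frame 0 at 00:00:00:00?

Total seconds to the label: (0 × 3600 + 23 × 60 + 36) = 1416.
Frame index = 1416 × 24 + 4 = 33988.

frame 33988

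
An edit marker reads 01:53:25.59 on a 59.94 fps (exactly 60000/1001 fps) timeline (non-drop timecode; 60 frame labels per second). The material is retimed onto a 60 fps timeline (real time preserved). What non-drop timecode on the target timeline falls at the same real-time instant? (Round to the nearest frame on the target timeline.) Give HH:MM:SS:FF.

Source frame index: (1×3600 + 53×60 + 25) × 60 + 59 = 408359.
Real time: 408359 / (60000/1001) = 408767359/60000 s.
Target frame: (408767359/60000) × (60) = 408767359/1000 ≈ 408767.359 → 408767.
At 60 labels/s: frame 408767 → 01:53:32:47.

01:53:32:47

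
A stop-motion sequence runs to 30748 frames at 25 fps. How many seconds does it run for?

1229.92 seconds

Running time = 30748 / (25) = 1229.92 s.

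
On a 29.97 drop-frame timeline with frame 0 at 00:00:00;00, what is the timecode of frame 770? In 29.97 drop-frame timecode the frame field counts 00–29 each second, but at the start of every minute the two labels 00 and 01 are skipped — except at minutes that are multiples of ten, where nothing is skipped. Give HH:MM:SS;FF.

00:00:25;20

Ten DF minutes hold 17982 frames, so frame 770 lies in block 0 (frames 0–17981) with 770 frames into that block.
The block's first minute is 1800 frames and the rest 1798 each; 770 frames reaches minute 0, so 0 × 18 + 0 × 2 = 0 labels have been skipped so far.
Adding those back, label number 770 + 0 = 770 at 30 labels/s is 25 s + 20 f = 0 h 0 min 25 s frame 20, i.e. 00:00:25;20.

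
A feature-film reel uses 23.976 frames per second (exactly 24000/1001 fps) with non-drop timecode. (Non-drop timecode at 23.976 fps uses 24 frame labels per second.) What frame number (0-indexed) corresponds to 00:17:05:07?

Total seconds to the label: (0 × 3600 + 17 × 60 + 5) = 1025.
Frame index = 1025 × 24 + 7 = 24607.

24607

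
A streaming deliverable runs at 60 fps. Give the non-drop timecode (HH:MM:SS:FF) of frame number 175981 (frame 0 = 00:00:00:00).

175981 ÷ 60 = 2933 full seconds, remainder 1 frame.
2933 s = 0 h 48 min 53 s.
Timecode: 00:48:53:01.

00:48:53:01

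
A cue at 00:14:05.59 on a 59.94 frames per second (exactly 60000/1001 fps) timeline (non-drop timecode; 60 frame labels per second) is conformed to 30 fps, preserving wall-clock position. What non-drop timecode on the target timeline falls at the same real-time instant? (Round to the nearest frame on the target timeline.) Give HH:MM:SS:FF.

00:14:06:25

Source frame index: (0×3600 + 14×60 + 5) × 60 + 59 = 50759.
Real time: 50759 / (60000/1001) = 50809759/60000 s.
Target frame: (50809759/60000) × (30) = 50809759/2000 ≈ 25404.879 → 25405.
At 30 labels/s: frame 25405 → 00:14:06:25.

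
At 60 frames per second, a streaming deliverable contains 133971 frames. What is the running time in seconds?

2232.85 seconds

Running time = 133971 / (60) = 2232.85 s.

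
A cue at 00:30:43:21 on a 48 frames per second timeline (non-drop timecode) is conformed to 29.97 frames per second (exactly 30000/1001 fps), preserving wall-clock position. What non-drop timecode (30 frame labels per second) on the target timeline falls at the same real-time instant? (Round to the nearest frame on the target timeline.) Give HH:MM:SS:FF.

Source frame index: (0×3600 + 30×60 + 43) × 48 + 21 = 88485.
Real time: 88485 / (48) = 29495/16 s.
Target frame: (29495/16) × (30000/1001) = 55303125/1001 ≈ 55247.877 → 55248.
At 30 labels/s: frame 55248 → 00:30:41:18.

00:30:41:18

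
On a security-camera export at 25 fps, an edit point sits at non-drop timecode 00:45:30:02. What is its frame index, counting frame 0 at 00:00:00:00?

frame 68252

Total seconds to the label: (0 × 3600 + 45 × 60 + 30) = 2730.
Frame index = 2730 × 25 + 2 = 68252.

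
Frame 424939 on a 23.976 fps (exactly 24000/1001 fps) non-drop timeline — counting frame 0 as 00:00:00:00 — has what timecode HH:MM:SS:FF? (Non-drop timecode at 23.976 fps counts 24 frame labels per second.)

04:55:05:19

424939 ÷ 24 = 17705 full seconds, remainder 19 frames.
17705 s = 4 h 55 min 5 s.
Timecode: 04:55:05:19.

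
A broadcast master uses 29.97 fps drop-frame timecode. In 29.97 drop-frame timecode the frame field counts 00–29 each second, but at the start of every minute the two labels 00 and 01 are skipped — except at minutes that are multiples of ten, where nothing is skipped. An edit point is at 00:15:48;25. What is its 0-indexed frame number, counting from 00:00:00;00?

As if non-drop at 30 labels/s: (0 × 3600 + 15 × 60 + 48) × 30 + 25 = 28465.
Minute boundaries passed: 15; those not divisible by 10: 15 − 1 = 14; dropped labels = 2 × 14 = 28.
Actual frame index = 28465 − 28 = 28437.

28437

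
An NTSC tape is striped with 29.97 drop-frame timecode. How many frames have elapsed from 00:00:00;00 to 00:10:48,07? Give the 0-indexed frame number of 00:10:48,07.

19429

Complete 10-minute blocks: 1, each 17982 frames → 17982.
Remaining 0 whole minutes in the current block: 0 frames.
Within the current minute: 48 × 30 + 7 = 1447. Total = 17982 + 0 + 1447 = 19429.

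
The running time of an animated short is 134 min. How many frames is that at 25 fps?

201000 frames

134 min = 8040 s.
Frames = 8040 × 25 = 201000.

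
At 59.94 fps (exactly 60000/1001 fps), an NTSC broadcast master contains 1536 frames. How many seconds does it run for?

Running time = 1536 / (60000/1001) = 25.6256 s.

25.6256 seconds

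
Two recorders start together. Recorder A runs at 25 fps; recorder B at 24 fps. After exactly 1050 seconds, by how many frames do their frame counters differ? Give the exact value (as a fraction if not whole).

A emits 25 × 1050 = 26250 frames; B emits 24 × 1050 = 25200.
Difference = 1050 frames; B is behind A.

1050 frames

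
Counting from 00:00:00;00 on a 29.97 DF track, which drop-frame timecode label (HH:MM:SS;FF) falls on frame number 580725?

05:22:56;25

Each 10-minute DF block holds 10 × 60 × 30 − 9 × 2 = 17982 frames. 580725 ÷ 17982 → 32 full blocks, remainder 5301.
Within the partial block the first minute is 1800 frames and each further minute 1798, so 2 further minute boundaries passed. Total skipped labels = 18 × 32 + 2 × 2 = 580.
Non-drop label index = 580725 + 580 = 581305; at 30 labels/s that is 05:22:56:25, i.e. DF 05:22:56;25.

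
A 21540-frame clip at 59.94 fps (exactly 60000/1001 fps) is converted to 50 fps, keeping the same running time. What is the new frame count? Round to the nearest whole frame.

17968 frames

Frames at target rate = 21540 × (50) / (60000/1001) = 359359/20 ≈ 17967.950.
Nearest whole frame: 17968.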